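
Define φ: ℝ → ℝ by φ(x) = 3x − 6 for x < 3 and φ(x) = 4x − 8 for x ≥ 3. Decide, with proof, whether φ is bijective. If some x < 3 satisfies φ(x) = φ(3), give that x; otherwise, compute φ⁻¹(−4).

Both pieces are strictly increasing (slopes 3 and 4), so each is injective on its own interval.
The left piece maps (−∞, 3) onto (−∞, 3); the right piece maps [3, ∞) onto [4, ∞).
The images leave a gap (3 has no preimage), so φ is not surjective, hence not bijective.
Because the two images are disjoint, no x < 3 has φ(x) = φ(3), so we compute φ⁻¹(−4): −4 lies in (−∞, 3), so solve 3x − 6 = −4: x = (−4 + 6)/3 = 2/3.

2/3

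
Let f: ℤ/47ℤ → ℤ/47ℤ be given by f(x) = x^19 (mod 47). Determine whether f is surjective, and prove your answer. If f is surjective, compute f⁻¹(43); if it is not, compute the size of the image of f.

20

Since 47 is prime, the nonzero elements of ℤ/47ℤ form a cyclic group of order 46.
As gcd(19, 46) = 1, raising to the 19th power is a bijection on this group: if u^19 ≡ v^19 then (uv^{−1})^19 = 1, and the only element of order dividing gcd(19, 46) = 1 is 1, so u = v.
With f(0) = 0 this makes f injective on all of ℤ/47ℤ, hence bijective (finite equal-size domain and codomain). In particular f is surjective.
Since f is surjective, we find the preimage of 43. The inverse of x ↦ x^19 on (ℤ/47ℤ)^× is x ↦ x^17, because 19·17 = 323 = 7·46 + 1 ≡ 1 (mod 46) and x^{46} = 1 for x ≠ 0 (Fermat). So f⁻¹(43) = 43^17 mod 47.
Repeated squaring mod 47: 43^1 ≡ 43, 43^2 ≡ 43² = 1849 ≡ 16, 43^4 ≡ 16² = 256 ≡ 21, 43^8 ≡ 21² = 441 ≡ 18, 43^16 ≡ 18² = 324 ≡ 42. Since 17 = 16 + 1, 43^17 ≡ 42·43: 42·43 = 1806 ≡ 20. So 43^17 ≡ 20 (mod 47).
Hence f⁻¹(43) = 20.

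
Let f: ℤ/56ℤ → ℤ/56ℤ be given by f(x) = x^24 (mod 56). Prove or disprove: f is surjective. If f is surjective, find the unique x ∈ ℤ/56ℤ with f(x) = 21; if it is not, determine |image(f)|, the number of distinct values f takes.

4

f(1) = 1^24 = 1.
f(3): Repeated squaring mod 56: 3^1 ≡ 3, 3^2 ≡ 3² = 9, 3^4 ≡ 9² = 81 ≡ 25, 3^8 ≡ 25² = 625 ≡ 9, 3^16 ≡ 9² = 81 ≡ 25. Since 24 = 16 + 8, 3^24 ≡ 25·9: 25·9 = 225 ≡ 1. So 3^24 ≡ 1 (mod 56).
So f(1) = f(3) = 1 while 1 ≠ 3, hence f is not injective.
A non-injective map from the 56-element set ℤ/56ℤ to itself takes at most 55 distinct values, so it cannot be surjective. Thus f is not surjective.
Since f is not surjective, we determine |image(f)|. Computing x^24 mod 56 for each x (by repeated squaring, reducing mod 56 at every step), the values f(0), f(1), …, f(55) are: 0, 1, 8, 1, 8, 1, 8, 49, 8, 1, 8, 1, 8, 1, 0, 1, 8, 1, 8, 1, 8, 49, 8, 1, 8, 1, 8, 1, 0, 1, 8, 1, 8, 1, 8, 49, 8, 1, 8, 1, 8, 1, 0, 1, 8, 1, 8, 1, 8, 49, 8, 1, 8, 1, 8, 1.
The distinct values are {0, 1, 8, 49}; there are 4 of them.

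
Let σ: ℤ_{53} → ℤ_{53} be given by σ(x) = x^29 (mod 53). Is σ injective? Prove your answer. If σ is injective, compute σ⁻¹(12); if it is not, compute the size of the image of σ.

Since 53 is prime, the nonzero elements of ℤ_{53} form a cyclic group of order 52.
As gcd(29, 52) = 1, raising to the 29th power is a bijection on this group: if u^29 ≡ v^29 then (uv^{−1})^29 = 1, and the only element of order dividing gcd(29, 52) = 1 is 1, so u = v.
With σ(0) = 0 this makes σ injective on all of ℤ_{53}, hence bijective (finite equal-size domain and codomain). In particular σ is injective.
Since σ is injective, we find the preimage of 12. The inverse of x ↦ x^29 on (ℤ_{53})^× is x ↦ x^9, because 29·9 = 261 = 5·52 + 1 ≡ 1 (mod 52) and x^{52} = 1 for x ≠ 0 (Fermat). So σ⁻¹(12) = 12^9 mod 53.
Repeated squaring mod 53: 12^1 ≡ 12, 12^2 ≡ 12² = 144 ≡ 38, 12^4 ≡ 38² = 1444 ≡ 13, 12^8 ≡ 13² = 169 ≡ 10. Since 9 = 8 + 1, 12^9 ≡ 10·12: 10·12 = 120 ≡ 14. So 12^9 ≡ 14 (mod 53).
Hence σ⁻¹(12) = 14.

14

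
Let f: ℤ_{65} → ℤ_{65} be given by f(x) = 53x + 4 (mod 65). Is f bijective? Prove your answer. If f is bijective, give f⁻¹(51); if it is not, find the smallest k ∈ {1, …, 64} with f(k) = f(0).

34

Suppose f(a) = f(b) in ℤ_{65}. Then 53a + 4 ≡ 53b + 4 (mod 65), thus 53(a − b) ≡ 0 (mod 65).
Since gcd(53, 65) = 1, 53 is invertible modulo 65, therefore a − b ≡ 0 (mod 65), i.e. a = b.
We now compute 53⁻¹ mod 65 explicitly. Euclid's algorithm: 65 = 1·53 + 12, 53 = 4·12 + 5, 12 = 2·5 + 2, 5 = 2·2 + 1; back-substituting gives 1 = 27·53 − 22·65, so 53⁻¹ ≡ 27 (mod 65).
Then y ↦ 27(y − 4) is a two-sided inverse to f, so every y ∈ ℤ_{65} has a preimage.
Therefore f is bijective.
Since f is bijective, we find f⁻¹(51): we need 53x ≡ 51 − 4 ≡ 47 (mod 65). Using 53⁻¹ = 27: x ≡ 27·47 = 1269 = 19·65 + 34, so x = 34.
Check: f(34) = 53·34 + 4 = 1806 = 27·65 + 51 ≡ 51 (mod 65).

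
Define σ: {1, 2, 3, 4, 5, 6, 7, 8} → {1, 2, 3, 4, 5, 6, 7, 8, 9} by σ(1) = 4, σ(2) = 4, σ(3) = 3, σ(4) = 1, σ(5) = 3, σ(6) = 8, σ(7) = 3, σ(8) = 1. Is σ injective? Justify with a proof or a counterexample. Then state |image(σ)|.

4

σ(1) = 4 = σ(2) with 1 ≠ 2, so σ is not injective.
The image of σ is {1, 3, 4, 8}, which has 4 elements.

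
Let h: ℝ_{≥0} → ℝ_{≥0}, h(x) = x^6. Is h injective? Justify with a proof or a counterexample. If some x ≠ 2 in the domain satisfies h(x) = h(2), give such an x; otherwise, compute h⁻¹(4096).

On ℝ_{≥0}, x ↦ x^6 is strictly increasing, so h(s) = h(t) forces s = t. Thus h is injective.
Since x ↦ x^6 is strictly increasing on ℝ_{≥0}, it is injective there, so no x ≠ 2 in the domain has h(x) = h(2). We therefore compute h⁻¹(4096) = 4096^{1/6} = 4 (indeed 4^6 = 4096).

4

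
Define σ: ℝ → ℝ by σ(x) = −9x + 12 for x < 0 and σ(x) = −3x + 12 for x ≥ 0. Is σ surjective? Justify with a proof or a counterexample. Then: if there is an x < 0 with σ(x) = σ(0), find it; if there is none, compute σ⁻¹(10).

Both pieces are strictly decreasing (slopes −9 and −3), so each is injective on its own interval.
The left piece maps (−∞, 0) onto (12, ∞); the right piece maps [0, ∞) onto (−∞, 12].
These images together cover ℝ, so σ is surjective.
Because the two images are disjoint, no x < 0 has σ(x) = σ(0), so we compute σ⁻¹(10): 10 lies in (−∞, 12], so solve −3x + 12 = 10: x = (10 − 12)/(−3) = 2/3.

2/3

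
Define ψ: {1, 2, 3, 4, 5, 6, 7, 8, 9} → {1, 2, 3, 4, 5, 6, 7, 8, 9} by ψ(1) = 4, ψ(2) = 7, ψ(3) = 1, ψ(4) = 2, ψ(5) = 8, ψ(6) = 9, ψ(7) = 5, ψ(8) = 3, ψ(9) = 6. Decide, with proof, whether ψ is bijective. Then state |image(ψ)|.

The values 4, 7, 1, 2, 8, 9, 5, 3, 6 are a permutation of {1, 2, 3, 4, 5, 6, 7, 8, 9}: each element appears exactly once.
So ψ is injective and surjective, hence bijective.
The image of ψ is {1, 2, 3, 4, 5, 6, 7, 8, 9}, which has 9 elements.

9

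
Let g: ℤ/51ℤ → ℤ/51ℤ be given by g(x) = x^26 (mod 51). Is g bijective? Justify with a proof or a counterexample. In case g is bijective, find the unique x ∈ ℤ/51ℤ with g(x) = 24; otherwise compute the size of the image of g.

g(7): Repeated squaring mod 51: 7^1 ≡ 7, 7^2 ≡ 7² = 49, 7^4 ≡ 49² = 2401 ≡ 4, 7^8 ≡ 4² = 16, 7^16 ≡ 16² = 256 ≡ 1. Since 26 = 16 + 8 + 2, 7^26 ≡ 1·16·49: 1·16 = 16, then 16·49 = 784 ≡ 19. So 7^26 ≡ 19 (mod 51).
g(10): Repeated squaring mod 51: 10^1 ≡ 10, 10^2 ≡ 10² = 100 ≡ 49, 10^4 ≡ 49² = 2401 ≡ 4, 10^8 ≡ 4² = 16, 10^16 ≡ 16² = 256 ≡ 1. Since 26 = 16 + 8 + 2, 10^26 ≡ 1·16·49: 1·16 = 16, then 16·49 = 784 ≡ 19. So 10^26 ≡ 19 (mod 51).
So g(7) = g(10) = 19 while 7 ≠ 10, therefore g is not injective, hence not bijective.
Since g is not bijective, we determine |image(g)|. Computing x^26 mod 51 for each x (by repeated squaring, reducing mod 51 at every step), the values g(0), g(1), …, g(50) are: 0, 1, 4, 42, 16, 43, 15, 19, 13, 30, 19, 49, 9, 16, 25, 21, 1, 34, 18, 4, 25, 33, 43, 49, 36, 13, 13, 36, 49, 43, 33, 25, 4, 18, 34, 1, 21, 25, 16, 9, 49, 19, 30, 13, 19, 15, 43, 16, 42, 4, 1.
The distinct values are {0, 1, 4, 9, 13, 15, 16, 18, 19, 21, 25, 30, 33, 34, 36, 42, 43, 49}; there are 18 of them.

18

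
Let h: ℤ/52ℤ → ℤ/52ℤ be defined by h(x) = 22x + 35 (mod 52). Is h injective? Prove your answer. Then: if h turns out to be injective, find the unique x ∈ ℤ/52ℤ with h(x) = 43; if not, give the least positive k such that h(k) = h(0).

Recall that injectivity means: for all s, t in the domain, h(s) = h(t) implies s = t.
We have gcd(22, 52) = 2 > 1. Taking s = 0 and t = 26: h(0) = 35 and h(26) = 22·26 + 35 = 607 ≡ 35 (mod 52).
So h(0) = h(26) while 0 ≠ 26, therefore h is not injective.
Since h is not injective, we find the least positive k with h(k) = h(0): this means 22k ≡ 0 (mod 52), i.e. 52 ∣ 22k. Since gcd(22, 52) = 2, dividing through by 2 this holds exactly when 26 ∣ 11k, and as gcd(11, 26) = 1, exactly when 26 ∣ k.
The smallest positive such k is 26.

26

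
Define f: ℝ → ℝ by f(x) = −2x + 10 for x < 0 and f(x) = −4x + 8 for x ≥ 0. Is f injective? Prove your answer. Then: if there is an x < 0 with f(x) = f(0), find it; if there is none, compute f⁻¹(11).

Both pieces are strictly decreasing (slopes −2 and −4), so each is injective on its own interval.
The left piece maps (−∞, 0) onto (10, ∞); the right piece maps [0, ∞) onto (−∞, 8].
These images are disjoint, so no value is attained by both pieces. So f is injective.
Because the two images are disjoint, no x < 0 has f(x) = f(0), so we compute f⁻¹(11): 11 lies in (10, ∞), so solve −2x + 10 = 11: x = (11 − 10)/(−2) = −1/2.

-1/2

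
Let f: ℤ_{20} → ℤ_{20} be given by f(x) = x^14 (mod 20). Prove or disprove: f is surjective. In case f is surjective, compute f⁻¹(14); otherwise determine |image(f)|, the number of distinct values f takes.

f(4): Repeated squaring mod 20: 4^1 ≡ 4, 4^2 ≡ 4² = 16, 4^4 ≡ 16² = 256 ≡ 16, 4^8 ≡ 16² = 256 ≡ 16. Since 14 = 8 + 4 + 2, 4^14 ≡ 16·16·16: 16·16 = 256 ≡ 16, then 16·16 = 256 ≡ 16. So 4^14 ≡ 16 (mod 20).
f(6): Repeated squaring mod 20: 6^1 ≡ 6, 6^2 ≡ 6² = 36 ≡ 16, 6^4 ≡ 16² = 256 ≡ 16, 6^8 ≡ 16² = 256 ≡ 16. Since 14 = 8 + 4 + 2, 6^14 ≡ 16·16·16: 16·16 = 256 ≡ 16, then 16·16 = 256 ≡ 16. So 6^14 ≡ 16 (mod 20).
So f(4) = f(6) = 16 while 4 ≠ 6, thus f is not injective.
A non-injective map from the 20-element set ℤ_{20} to itself takes at most 19 distinct values, so it cannot be surjective. So f is not surjective.
Since f is not surjective, we determine |image(f)|. Computing x^14 mod 20 for each x (by repeated squaring, reducing mod 20 at every step), the values f(0), f(1), …, f(19) are: 0, 1, 4, 9, 16, 5, 16, 9, 4, 1, 0, 1, 4, 9, 16, 5, 16, 9, 4, 1.
The distinct values are {0, 1, 4, 5, 9, 16}; there are 6 of them.

6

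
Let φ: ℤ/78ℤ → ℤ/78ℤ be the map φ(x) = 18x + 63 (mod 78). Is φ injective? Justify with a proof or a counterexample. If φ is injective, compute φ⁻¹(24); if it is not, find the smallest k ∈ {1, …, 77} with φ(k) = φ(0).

We have gcd(18, 78) = 6 > 1. Taking x_1 = 0 and x_2 = 13: φ(0) = 63 and φ(13) = 18·13 + 63 = 297 ≡ 63 (mod 78).
So φ(0) = φ(13) while 0 ≠ 13, hence φ is not injective.
Since φ is not injective, we find the least positive k with φ(k) = φ(0): this means 18k ≡ 0 (mod 78), i.e. 78 ∣ 18k. Since gcd(18, 78) = 6, dividing through by 6 this holds exactly when 13 ∣ 3k, and as gcd(3, 13) = 1, exactly when 13 ∣ k.
The smallest positive such k is 13.

13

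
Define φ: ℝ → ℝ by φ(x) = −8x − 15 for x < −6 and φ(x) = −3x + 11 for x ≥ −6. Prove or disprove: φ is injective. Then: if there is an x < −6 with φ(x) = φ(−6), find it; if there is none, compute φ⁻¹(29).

Both pieces are strictly decreasing (slopes −8 and −3), so each is injective on its own interval.
The left piece maps (−∞, −6) onto (33, ∞); the right piece maps [−6, ∞) onto (−∞, 29].
These images are disjoint, so no value is attained by both pieces. So φ is injective.
Because the two images are disjoint, no x < −6 has φ(x) = φ(−6), so we compute φ⁻¹(29): 29 lies in (−∞, 29], so solve −3x + 11 = 29: x = (29 − 11)/(−3) = −6.

-6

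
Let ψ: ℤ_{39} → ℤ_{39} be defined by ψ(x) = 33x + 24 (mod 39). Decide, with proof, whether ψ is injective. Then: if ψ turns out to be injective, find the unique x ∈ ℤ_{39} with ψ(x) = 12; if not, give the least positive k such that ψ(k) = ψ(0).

13

We have gcd(33, 39) = 3 > 1. Taking x_1 = 0 and x_2 = 13: ψ(0) = 24 and ψ(13) = 33·13 + 24 = 453 ≡ 24 (mod 39).
So ψ(0) = ψ(13) while 0 ≠ 13, thus ψ is not injective.
Since ψ is not injective, we find the least positive k with ψ(k) = ψ(0): this means 33k ≡ 0 (mod 39), i.e. 39 ∣ 33k. Since gcd(33, 39) = 3, dividing through by 3 this holds exactly when 13 ∣ 11k, and as gcd(11, 13) = 1, exactly when 13 ∣ k.
The smallest positive such k is 13.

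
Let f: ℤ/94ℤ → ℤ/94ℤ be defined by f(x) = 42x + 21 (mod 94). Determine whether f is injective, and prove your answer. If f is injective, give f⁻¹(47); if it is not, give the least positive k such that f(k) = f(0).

We have gcd(42, 94) = 2 > 1. Taking u = 0 and v = 47: f(0) = 21 and f(47) = 42·47 + 21 = 1995 ≡ 21 (mod 94).
So f(0) = f(47) while 0 ≠ 47, thus f is not injective.
Since f is not injective, we find the least positive k with f(k) = f(0): this means 42k ≡ 0 (mod 94), i.e. 94 ∣ 42k. Since gcd(42, 94) = 2, dividing through by 2 this holds exactly when 47 ∣ 21k, and as gcd(21, 47) = 1, exactly when 47 ∣ k.
The smallest positive such k is 47.

47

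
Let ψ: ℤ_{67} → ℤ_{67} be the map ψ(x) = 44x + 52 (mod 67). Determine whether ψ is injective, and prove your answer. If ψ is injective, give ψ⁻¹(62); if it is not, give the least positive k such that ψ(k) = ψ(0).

52

If ψ(s) = ψ(t), then 44s ≡ 44t (mod 67). Because gcd(44, 67) = 1, we may cancel 44 to get s ≡ t (mod 67).
So ψ is injective.
We now compute 44⁻¹ mod 67 explicitly. Euclid's algorithm: 67 = 1·44 + 23, 44 = 1·23 + 21, 23 = 1·21 + 2, 21 = 10·2 + 1; back-substituting gives 1 = 32·44 − 21·67, so 44⁻¹ ≡ 32 (mod 67).
Since ψ is injective, we compute ψ⁻¹(62): solve 44x + 52 ≡ 62 (mod 67), i.e. 44x ≡ 10 (mod 67).
Multiplying by 44⁻¹ = 32 gives x ≡ 32·10 = 320 = 4·67 + 52 ≡ 52 (mod 67).
Check: ψ(52) = 44·52 + 52 = 2340 = 34·67 + 62 ≡ 62 (mod 67).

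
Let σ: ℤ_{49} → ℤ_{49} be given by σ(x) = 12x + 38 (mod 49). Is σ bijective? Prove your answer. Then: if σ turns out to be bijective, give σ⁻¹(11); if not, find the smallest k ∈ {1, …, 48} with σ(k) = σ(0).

10

Suppose σ(u) = σ(v) in ℤ_{49}. Then 12u + 38 ≡ 12v + 38 (mod 49), thus 12(u − v) ≡ 0 (mod 49).
Since gcd(12, 49) = 1, 12 is invertible modulo 49, so u − v ≡ 0 (mod 49), i.e. u = v.
We now compute 12⁻¹ mod 49 explicitly. Euclid's algorithm: 49 = 4·12 + 1; back-substituting gives 1 = 45·12 − 11·49, so 12⁻¹ ≡ 45 (mod 49).
Then y ↦ 45(y − 38) is a two-sided inverse to σ, so every y ∈ ℤ_{49} has a preimage.
So σ is bijective.
Since σ is bijective, we compute σ⁻¹(11): solve 12x + 38 ≡ 11 (mod 49), i.e. 12x ≡ 22 (mod 49).
Multiplying by 12⁻¹ = 45 gives x ≡ 45·22 = 990 = 20·49 + 10 ≡ 10 (mod 49).
Check: σ(10) = 12·10 + 38 = 158 = 3·49 + 11 ≡ 11 (mod 49).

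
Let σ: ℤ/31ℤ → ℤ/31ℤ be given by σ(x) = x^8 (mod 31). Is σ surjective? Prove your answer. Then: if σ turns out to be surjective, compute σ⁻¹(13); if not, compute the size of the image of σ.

16

σ(15): Repeated squaring mod 31: 15^1 ≡ 15, 15^2 ≡ 15² = 225 ≡ 8, 15^4 ≡ 8² = 64 ≡ 2, 15^8 ≡ 2² = 4. So 15^8 ≡ 4 (mod 31).
σ(16): Repeated squaring mod 31: 16^1 ≡ 16, 16^2 ≡ 16² = 256 ≡ 8, 16^4 ≡ 8² = 64 ≡ 2, 16^8 ≡ 2² = 4. So 16^8 ≡ 4 (mod 31).
So σ(15) = σ(16) = 4 while 15 ≠ 16, so σ is not injective.
A non-injective map from the 31-element set ℤ/31ℤ to itself takes at most 30 distinct values, so it cannot be surjective. So σ is not surjective.
Since σ is not surjective, we determine |image(σ)|. Computing x^8 mod 31 for each x (by repeated squaring, reducing mod 31 at every step), the values σ(0), σ(1), …, σ(30) are: 0, 1, 8, 20, 2, 25, 5, 10, 16, 28, 14, 19, 9, 7, 18, 4, 4, 18, 7, 9, 19, 14, 28, 16, 10, 5, 25, 2, 20, 8, 1.
The distinct values are {0, 1, 2, 4, 5, 7, 8, 9, 10, 14, 16, 18, 19, 20, 25, 28}; there are 16 of them.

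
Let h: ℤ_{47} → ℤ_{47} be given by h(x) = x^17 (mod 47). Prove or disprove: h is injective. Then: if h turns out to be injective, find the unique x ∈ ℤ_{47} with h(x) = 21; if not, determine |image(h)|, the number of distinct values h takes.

28

Since 47 is prime, the nonzero elements of ℤ_{47} form a cyclic group of order 46.
As gcd(17, 46) = 1, raising to the 17th power is a bijection on this group: if x_1^17 ≡ x_2^17 then (x_1x_2^{−1})^17 = 1, and the only element of order dividing gcd(17, 46) = 1 is 1, so x_1 = x_2.
With h(0) = 0 this makes h injective on all of ℤ_{47}, hence bijective (finite equal-size domain and codomain). In particular h is injective.
Since h is injective, we find the preimage of 21. The inverse of x ↦ x^17 on (ℤ_{47})^× is x ↦ x^19, because 17·19 = 323 = 7·46 + 1 ≡ 1 (mod 46) and x^{46} = 1 for x ≠ 0 (Fermat). So h⁻¹(21) = 21^19 mod 47.
Repeated squaring mod 47: 21^1 ≡ 21, 21^2 ≡ 21² = 441 ≡ 18, 21^4 ≡ 18² = 324 ≡ 42, 21^8 ≡ 42² = 1764 ≡ 25, 21^16 ≡ 25² = 625 ≡ 14. Since 19 = 16 + 2 + 1, 21^19 ≡ 14·18·21: 14·18 = 252 ≡ 17, then 17·21 = 357 ≡ 28. So 21^19 ≡ 28 (mod 47).
Hence h⁻¹(21) = 28.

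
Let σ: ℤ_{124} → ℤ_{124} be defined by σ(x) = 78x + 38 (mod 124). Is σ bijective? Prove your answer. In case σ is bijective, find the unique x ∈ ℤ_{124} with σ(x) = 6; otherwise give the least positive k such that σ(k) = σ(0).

We have gcd(78, 124) = 2 > 1. Taking a = 0 and b = 62: σ(0) = 38 and σ(62) = 78·62 + 38 = 4874 ≡ 38 (mod 124).
So σ(0) = σ(62) while 0 ≠ 62, so σ is not injective, hence not bijective.
Since σ is not bijective, we find the least positive k with σ(k) = σ(0): this means 78k ≡ 0 (mod 124), i.e. 124 ∣ 78k. Since gcd(78, 124) = 2, dividing through by 2 this holds exactly when 62 ∣ 39k, and as gcd(39, 62) = 1, exactly when 62 ∣ k.
The smallest positive such k is 62.

62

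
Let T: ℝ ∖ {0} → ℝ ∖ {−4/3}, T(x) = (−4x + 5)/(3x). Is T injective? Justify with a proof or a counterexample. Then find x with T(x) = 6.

Suppose T(a) = T(b). Cross-multiplying: (−4a + 5)(3b) = (−4b + 5)(3a).
Expanding both sides and cancelling the symmetric terms leaves −15·(a − b) = 0. Since −15 ≠ 0, a = b. Therefore T is injective.
Solving T(x) = 6: cross-multiplying gives −4x + 5 = 6(3x), which rearranges to −22x = −5, so x = 5/22.

5/22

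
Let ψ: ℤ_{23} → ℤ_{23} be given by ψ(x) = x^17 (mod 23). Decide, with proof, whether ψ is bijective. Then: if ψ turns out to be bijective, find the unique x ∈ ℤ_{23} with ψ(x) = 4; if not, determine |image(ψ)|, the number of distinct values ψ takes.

Since 23 is prime, the nonzero elements of ℤ_{23} form a cyclic group of order 22.
As gcd(17, 22) = 1, raising to the 17th power is a bijection on this group: if s^17 ≡ t^17 then (st^{−1})^17 = 1, and the only element of order dividing gcd(17, 22) = 1 is 1, so s = t.
With ψ(0) = 0 this makes ψ injective on all of ℤ_{23}, hence bijective (finite equal-size domain and codomain). In particular ψ is bijective.
Since ψ is bijective, we find the preimage of 4. The inverse of x ↦ x^17 on (ℤ_{23})^× is x ↦ x^13, because 17·13 = 221 = 10·22 + 1 ≡ 1 (mod 22) and x^{22} = 1 for x ≠ 0 (Fermat). So ψ⁻¹(4) = 4^13 mod 23.
Repeated squaring mod 23: 4^1 ≡ 4, 4^2 ≡ 4² = 16, 4^4 ≡ 16² = 256 ≡ 3, 4^8 ≡ 3² = 9. Since 13 = 8 + 4 + 1, 4^13 ≡ 9·3·4: 9·3 = 27 ≡ 4, then 4·4 = 16. So 4^13 ≡ 16 (mod 23).
Hence ψ⁻¹(4) = 16.

16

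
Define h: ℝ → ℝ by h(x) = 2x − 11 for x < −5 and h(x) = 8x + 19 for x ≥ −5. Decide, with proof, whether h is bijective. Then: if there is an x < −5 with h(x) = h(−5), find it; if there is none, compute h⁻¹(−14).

-33/8

Both pieces are strictly increasing (slopes 2 and 8), so each is injective on its own interval.
The left piece maps (−∞, −5) onto (−∞, −21); the right piece maps [−5, ∞) onto [−21, ∞).
Since −21 = −21, the images partition ℝ: h is injective and surjective, hence bijective.
Because the two images are disjoint, no x < −5 has h(x) = h(−5), so we compute h⁻¹(−14): −14 lies in [−21, ∞), so solve 8x + 19 = −14: x = (−14 − 19)/8 = −33/8.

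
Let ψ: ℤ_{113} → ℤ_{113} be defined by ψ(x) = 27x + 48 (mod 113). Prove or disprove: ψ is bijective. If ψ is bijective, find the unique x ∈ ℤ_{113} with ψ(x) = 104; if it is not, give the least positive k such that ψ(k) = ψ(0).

Recall: injectivity means: for all s, t in the domain, ψ(s) = ψ(t) implies s = t.
Suppose ψ(s) = ψ(t) in ℤ_{113}. Then 27s + 48 ≡ 27t + 48 (mod 113), hence 27(s − t) ≡ 0 (mod 113).
Since gcd(27, 113) = 1, 27 is invertible modulo 113, hence s − t ≡ 0 (mod 113), i.e. s = t.
We now compute 27⁻¹ mod 113 explicitly. Euclid's algorithm: 113 = 4·27 + 5, 27 = 5·5 + 2, 5 = 2·2 + 1; back-substituting gives 1 = 67·27 − 16·113, so 27⁻¹ ≡ 67 (mod 113).
For any y ∈ ℤ_{113}, x = 67(y − 48) mod 113 satisfies ψ(x) = 27·67(y − 48) + 48 ≡ y (since 27·67 ≡ 1 mod 113). So every y has a preimage.
So ψ is bijective.
Since ψ is bijective, we find ψ⁻¹(104): we need 27x ≡ 104 − 48 ≡ 56 (mod 113). Using 27⁻¹ = 67: x ≡ 67·56 = 3752 = 33·113 + 23, so x = 23.
Check: ψ(23) = 27·23 + 48 = 669 = 5·113 + 104 ≡ 104 (mod 113).

23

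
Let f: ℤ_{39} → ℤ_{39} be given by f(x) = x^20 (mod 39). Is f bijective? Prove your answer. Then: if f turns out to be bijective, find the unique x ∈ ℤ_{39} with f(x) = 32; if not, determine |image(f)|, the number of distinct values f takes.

f(1) = 1^20 = 1.
f(5): Repeated squaring mod 39: 5^1 ≡ 5, 5^2 ≡ 5² = 25, 5^4 ≡ 25² = 625 ≡ 1, 5^8 ≡ 1² = 1, 5^16 ≡ 1² = 1. Since 20 = 16 + 4, 5^20 ≡ 1·1: 1·1 = 1. So 5^20 ≡ 1 (mod 39).
So f(1) = f(5) = 1 while 1 ≠ 5, hence f is not injective, hence not bijective.
Since f is not bijective, we determine |image(f)|. Computing x^20 mod 39 for each x (by repeated squaring, reducing mod 39 at every step), the values f(0), f(1), …, f(38) are: 0, 1, 22, 9, 16, 1, 3, 16, 1, 3, 22, 22, 27, 13, 1, 9, 22, 16, 27, 16, 16, 27, 16, 22, 9, 1, 13, 27, 22, 22, 3, 1, 16, 3, 1, 16, 9, 22, 1.
The distinct values are {0, 1, 3, 9, 13, 16, 22, 27}; there are 8 of them.

8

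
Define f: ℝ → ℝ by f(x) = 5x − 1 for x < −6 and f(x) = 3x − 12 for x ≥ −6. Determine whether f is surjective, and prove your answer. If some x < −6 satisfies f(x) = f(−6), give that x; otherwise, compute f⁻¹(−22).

Both pieces are strictly increasing (slopes 5 and 3), so each is injective on its own interval.
The left piece maps (−∞, −6) onto (−∞, −31); the right piece maps [−6, ∞) onto [−30, ∞).
The union (−∞, −31) ∪ [−30, ∞) omits the interval between −31 and −30; in particular −31 has no preimage. So f is not surjective.
Because the two images are disjoint, no x < −6 has f(x) = f(−6), so we compute f⁻¹(−22): −22 lies in [−30, ∞), so solve 3x − 12 = −22: x = (−22 + 12)/3 = −10/3.

-10/3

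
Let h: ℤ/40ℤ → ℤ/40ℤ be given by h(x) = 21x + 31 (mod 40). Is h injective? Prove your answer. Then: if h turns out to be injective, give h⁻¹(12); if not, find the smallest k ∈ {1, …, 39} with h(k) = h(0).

1

Recall that h is injective when h(s) = h(t) forces s = t.
If h(s) = h(t), then 21s ≡ 21t (mod 40). Because gcd(21, 40) = 1, we may cancel 21 to get s ≡ t (mod 40).
Hence h is injective.
We now compute 21⁻¹ mod 40 explicitly. Euclid's algorithm: 40 = 1·21 + 19, 21 = 1·19 + 2, 19 = 9·2 + 1; back-substituting gives 1 = 21·21 − 11·40, so 21⁻¹ ≡ 21 (mod 40).
Since h is injective, we find h⁻¹(12): we need 21x ≡ 12 − 31 ≡ 21 (mod 40). Using 21⁻¹ = 21: x ≡ 21·21 = 441 = 11·40 + 1, so x = 1.
Check: h(1) = 21·1 + 31 = 52 = 1·40 + 12 ≡ 12 (mod 40).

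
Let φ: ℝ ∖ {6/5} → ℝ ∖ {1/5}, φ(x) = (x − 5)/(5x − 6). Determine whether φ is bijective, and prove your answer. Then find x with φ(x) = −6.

Suppose φ(x_1) = φ(x_2). Cross-multiplying: (x_1 − 5)(5x_2 − 6) = (x_2 − 5)(5x_1 − 6).
Expanding both sides and cancelling the symmetric terms leaves 19·(x_1 − x_2) = 0. Since 19 ≠ 0, x_1 = x_2. Hence φ is injective.
For any y ≠ 1/5, solving y(5x − 6) = x − 5 for x gives a well-defined x ≠ 6/5. So φ is surjective.
Thus φ is bijective.
Solving φ(x) = −6: cross-multiplying gives x − 5 = −6(5x − 6), which rearranges to 31x = 41, so x = 41/31.

41/31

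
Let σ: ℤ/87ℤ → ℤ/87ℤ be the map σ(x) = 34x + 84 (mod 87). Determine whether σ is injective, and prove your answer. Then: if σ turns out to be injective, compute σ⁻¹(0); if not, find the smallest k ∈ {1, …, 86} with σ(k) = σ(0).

Suppose σ(u) = σ(v) in ℤ/87ℤ. Then 34u + 84 ≡ 34v + 84 (mod 87), therefore 34(u − v) ≡ 0 (mod 87).
Since gcd(34, 87) = 1, 34 is invertible modulo 87, so u − v ≡ 0 (mod 87), i.e. u = v.
Therefore σ is injective.
We now compute 34⁻¹ mod 87 explicitly. Euclid's algorithm: 87 = 2·34 + 19, 34 = 1·19 + 15, 19 = 1·15 + 4, 15 = 3·4 + 3, 4 = 1·3 + 1; back-substituting gives 1 = 64·34 − 25·87, so 34⁻¹ ≡ 64 (mod 87).
Since σ is injective, we find σ⁻¹(0): we need 34x ≡ 0 − 84 ≡ 3 (mod 87). Using 34⁻¹ = 64: x ≡ 64·3 = 192 = 2·87 + 18, so x = 18.
Check: σ(18) = 34·18 + 84 = 696 = 8·87 + 0 ≡ 0 (mod 87).

18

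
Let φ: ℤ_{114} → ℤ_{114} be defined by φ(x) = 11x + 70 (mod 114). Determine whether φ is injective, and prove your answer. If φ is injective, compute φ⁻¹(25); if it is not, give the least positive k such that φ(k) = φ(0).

Suppose φ(s) = φ(t) in ℤ_{114}. Then 11s + 70 ≡ 11t + 70 (mod 114), thus 11(s − t) ≡ 0 (mod 114).
Since gcd(11, 114) = 1, 11 is invertible modulo 114, hence s − t ≡ 0 (mod 114), i.e. s = t.
Therefore φ is injective.
We now compute 11⁻¹ mod 114 explicitly. Euclid's algorithm: 114 = 10·11 + 4, 11 = 2·4 + 3, 4 = 1·3 + 1; back-substituting gives 1 = 83·11 − 8·114, so 11⁻¹ ≡ 83 (mod 114).
Since φ is injective, we find φ⁻¹(25): we need 11x ≡ 25 − 70 ≡ 69 (mod 114). Using 11⁻¹ = 83: x ≡ 83·69 = 5727 = 50·114 + 27, so x = 27.
Check: φ(27) = 11·27 + 70 = 367 = 3·114 + 25 ≡ 25 (mod 114).

27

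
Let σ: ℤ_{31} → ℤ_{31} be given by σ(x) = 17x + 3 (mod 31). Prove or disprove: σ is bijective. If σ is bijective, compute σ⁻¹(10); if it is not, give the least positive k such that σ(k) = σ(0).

Recall that σ is injective if σ(a) = σ(b) implies a = b.
If σ(a) = σ(b), then 17a ≡ 17b (mod 31). Because gcd(17, 31) = 1, we may cancel 17 to get a ≡ b (mod 31).
We now compute 17⁻¹ mod 31 explicitly. Euclid's algorithm: 31 = 1·17 + 14, 17 = 1·14 + 3, 14 = 4·3 + 2, 3 = 1·2 + 1; back-substituting gives 1 = 11·17 − 6·31, so 17⁻¹ ≡ 11 (mod 31).
Then y ↦ 11(y − 3) is a two-sided inverse to σ, so every y ∈ ℤ_{31} has a preimage.
So σ is bijective.
Since σ is bijective, we compute σ⁻¹(10): solve 17x + 3 ≡ 10 (mod 31), i.e. 17x ≡ 7 (mod 31).
Multiplying by 17⁻¹ = 11 gives x ≡ 11·7 = 77 = 2·31 + 15 ≡ 15 (mod 31).
Check: σ(15) = 17·15 + 3 = 258 = 8·31 + 10 ≡ 10 (mod 31).

15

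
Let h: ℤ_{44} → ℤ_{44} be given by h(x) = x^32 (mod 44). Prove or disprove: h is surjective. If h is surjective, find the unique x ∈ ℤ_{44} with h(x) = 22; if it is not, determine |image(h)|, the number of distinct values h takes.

h(10): Repeated squaring mod 44: 10^1 ≡ 10, 10^2 ≡ 10² = 100 ≡ 12, 10^4 ≡ 12² = 144 ≡ 12, 10^8 ≡ 12² = 144 ≡ 12, 10^16 ≡ 12² = 144 ≡ 12, 10^32 ≡ 12² = 144 ≡ 12. So 10^32 ≡ 12 (mod 44).
h(12): Repeated squaring mod 44: 12^1 ≡ 12, 12^2 ≡ 12² = 144 ≡ 12, 12^4 ≡ 12² = 144 ≡ 12, 12^8 ≡ 12² = 144 ≡ 12, 12^16 ≡ 12² = 144 ≡ 12, 12^32 ≡ 12² = 144 ≡ 12. So 12^32 ≡ 12 (mod 44).
So h(10) = h(12) = 12 while 10 ≠ 12, therefore h is not injective.
A non-injective map from the 44-element set ℤ_{44} to itself takes at most 43 distinct values, so it cannot be surjective. Hence h is not surjective.
Since h is not surjective, we determine |image(h)|. Computing x^32 mod 44 for each x (by repeated squaring, reducing mod 44 at every step), the values h(0), h(1), …, h(43) are: 0, 1, 4, 9, 16, 25, 36, 5, 20, 37, 12, 33, 12, 37, 20, 5, 36, 25, 16, 9, 4, 1, 0, 1, 4, 9, 16, 25, 36, 5, 20, 37, 12, 33, 12, 37, 20, 5, 36, 25, 16, 9, 4, 1.
The distinct values are {0, 1, 4, 5, 9, 12, 16, 20, 25, 33, 36, 37}; there are 12 of them.

12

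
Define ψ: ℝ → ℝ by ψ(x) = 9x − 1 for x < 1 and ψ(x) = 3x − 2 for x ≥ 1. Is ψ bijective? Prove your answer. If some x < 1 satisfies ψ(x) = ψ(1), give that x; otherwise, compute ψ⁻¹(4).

2/9

Both pieces are strictly increasing (slopes 9 and 3), so each is injective on its own interval.
The left piece maps (−∞, 1) onto (−∞, 8); the right piece maps [1, ∞) onto [1, ∞).
These images overlap. In particular ψ(1) = 1 (right piece), and solving 9x − 1 = 1 on the left piece gives x = 2/9 < 1.
So ψ(2/9) = ψ(1) with 2/9 ≠ 1, and ψ is not injective, hence not bijective. This x = 2/9 is the requested value below 1.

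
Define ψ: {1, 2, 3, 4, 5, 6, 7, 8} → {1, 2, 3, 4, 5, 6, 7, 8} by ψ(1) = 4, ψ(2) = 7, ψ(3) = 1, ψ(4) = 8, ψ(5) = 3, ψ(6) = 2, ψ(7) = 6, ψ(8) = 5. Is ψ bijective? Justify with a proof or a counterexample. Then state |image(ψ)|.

8

The values 4, 7, 1, 8, 3, 2, 6, 5 are a permutation of {1, 2, 3, 4, 5, 6, 7, 8}: each element appears exactly once.
So ψ is injective and surjective, hence bijective.
The image of ψ is {1, 2, 3, 4, 5, 6, 7, 8}, which has 8 elements.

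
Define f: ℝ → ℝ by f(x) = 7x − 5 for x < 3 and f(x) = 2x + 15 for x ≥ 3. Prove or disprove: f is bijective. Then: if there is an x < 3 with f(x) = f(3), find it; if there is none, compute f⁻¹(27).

6

Both pieces are strictly increasing (slopes 7 and 2), so each is injective on its own interval.
The left piece maps (−∞, 3) onto (−∞, 16); the right piece maps [3, ∞) onto [21, ∞).
The images leave a gap (16 has no preimage), so f is not surjective, hence not bijective.
Because the two images are disjoint, no x < 3 has f(x) = f(3), so we compute f⁻¹(27): 27 lies in [21, ∞), so solve 2x + 15 = 27: x = (27 − 15)/2 = 6.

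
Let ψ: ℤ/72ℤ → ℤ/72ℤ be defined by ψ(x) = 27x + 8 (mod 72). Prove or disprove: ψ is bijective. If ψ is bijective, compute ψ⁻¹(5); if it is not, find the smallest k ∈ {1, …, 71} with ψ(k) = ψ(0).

8

We have gcd(27, 72) = 9 > 1. Taking u = 0 and v = 8: ψ(0) = 8 and ψ(8) = 27·8 + 8 = 224 ≡ 8 (mod 72).
So ψ(0) = ψ(8) while 0 ≠ 8, thus ψ is not injective, hence not bijective.
Since ψ is not bijective, we find the least positive k with ψ(k) = ψ(0): this means 27k ≡ 0 (mod 72), i.e. 72 ∣ 27k. Since gcd(27, 72) = 9, dividing through by 9 this holds exactly when 8 ∣ 3k, and as gcd(3, 8) = 1, exactly when 8 ∣ k.
The smallest positive such k is 8.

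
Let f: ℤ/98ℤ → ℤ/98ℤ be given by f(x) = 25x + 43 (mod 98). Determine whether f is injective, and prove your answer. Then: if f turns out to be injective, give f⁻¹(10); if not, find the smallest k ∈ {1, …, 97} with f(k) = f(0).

81

Suppose f(a) = f(b) in ℤ/98ℤ. Then 25a + 43 ≡ 25b + 43 (mod 98), therefore 25(a − b) ≡ 0 (mod 98).
Since gcd(25, 98) = 1, 25 is invertible modulo 98, so a − b ≡ 0 (mod 98), i.e. a = b.
Thus f is injective.
We now compute 25⁻¹ mod 98 explicitly. Euclid's algorithm: 98 = 3·25 + 23, 25 = 1·23 + 2, 23 = 11·2 + 1; back-substituting gives 1 = 51·25 − 13·98, so 25⁻¹ ≡ 51 (mod 98).
Since f is injective, we find f⁻¹(10): we need 25x ≡ 10 − 43 ≡ 65 (mod 98). Using 25⁻¹ = 51: x ≡ 51·65 = 3315 = 33·98 + 81, so x = 81.
Check: f(81) = 25·81 + 43 = 2068 = 21·98 + 10 ≡ 10 (mod 98).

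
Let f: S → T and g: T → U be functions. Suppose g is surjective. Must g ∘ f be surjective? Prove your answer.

not surjective

No. Take S = {1}, T = U = {1, 2, 3, 4, 5}, f(1) = 1, and g = identity (surjective).
Then (g ∘ f)(1) = 1, and 5 ∈ U has no preimage under g ∘ f, so g ∘ f is not surjective.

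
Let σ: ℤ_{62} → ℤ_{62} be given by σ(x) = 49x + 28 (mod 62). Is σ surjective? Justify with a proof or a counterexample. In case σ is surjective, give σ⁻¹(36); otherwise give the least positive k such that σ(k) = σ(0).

28

Recall that surjectivity means every element of the codomain has a preimage under σ.
Since gcd(49, 62) = 1, 49 is invertible modulo 62. Euclid's algorithm: 62 = 1·49 + 13, 49 = 3·13 + 10, 13 = 1·10 + 3, 10 = 3·3 + 1; back-substituting gives 1 = 19·49 − 15·62, so 49⁻¹ ≡ 19 (mod 62).
Then y ↦ 19(y − 28) is a two-sided inverse to σ, so every y ∈ ℤ_{62} has a preimage.
Thus σ is surjective.
Since σ is surjective, we compute σ⁻¹(36): solve 49x + 28 ≡ 36 (mod 62), i.e. 49x ≡ 8 (mod 62).
Multiplying by 49⁻¹ = 19 gives x ≡ 19·8 = 152 = 2·62 + 28 ≡ 28 (mod 62).
Check: σ(28) = 49·28 + 28 = 1400 = 22·62 + 36 ≡ 36 (mod 62).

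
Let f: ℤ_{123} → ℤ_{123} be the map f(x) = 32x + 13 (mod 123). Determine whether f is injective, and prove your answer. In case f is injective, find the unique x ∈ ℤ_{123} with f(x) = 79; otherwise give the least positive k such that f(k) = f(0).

Recall that injectivity means: for all u, v in the domain, f(u) = f(v) implies u = v.
Suppose f(u) = f(v) in ℤ_{123}. Then 32u + 13 ≡ 32v + 13 (mod 123), thus 32(u − v) ≡ 0 (mod 123).
Since gcd(32, 123) = 1, 32 is invertible modulo 123, so u − v ≡ 0 (mod 123), i.e. u = v.
Hence f is injective.
We now compute 32⁻¹ mod 123 explicitly. Euclid's algorithm: 123 = 3·32 + 27, 32 = 1·27 + 5, 27 = 5·5 + 2, 5 = 2·2 + 1; back-substituting gives 1 = 50·32 − 13·123, so 32⁻¹ ≡ 50 (mod 123).
Since f is injective, we compute f⁻¹(79): solve 32x + 13 ≡ 79 (mod 123), i.e. 32x ≡ 66 (mod 123).
Multiplying by 32⁻¹ = 50 gives x ≡ 50·66 = 3300 = 26·123 + 102 ≡ 102 (mod 123).
Check: f(102) = 32·102 + 13 = 3277 = 26·123 + 79 ≡ 79 (mod 123).

102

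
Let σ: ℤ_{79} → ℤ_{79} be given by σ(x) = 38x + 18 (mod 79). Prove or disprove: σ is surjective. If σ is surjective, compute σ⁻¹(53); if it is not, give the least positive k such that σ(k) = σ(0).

3

Since gcd(38, 79) = 1, 38 is invertible modulo 79. Euclid's algorithm: 79 = 2·38 + 3, 38 = 12·3 + 2, 3 = 1·2 + 1; back-substituting gives 1 = 52·38 − 25·79, so 38⁻¹ ≡ 52 (mod 79).
Then y ↦ 52(y − 18) is a two-sided inverse to σ, so every y ∈ ℤ_{79} has a preimage.
So σ is surjective.
Since σ is surjective, we compute σ⁻¹(53): solve 38x + 18 ≡ 53 (mod 79), i.e. 38x ≡ 35 (mod 79).
Multiplying by 38⁻¹ = 52 gives x ≡ 52·35 = 1820 = 23·79 + 3 ≡ 3 (mod 79).
Check: σ(3) = 38·3 + 18 = 132 = 1·79 + 53 ≡ 53 (mod 79).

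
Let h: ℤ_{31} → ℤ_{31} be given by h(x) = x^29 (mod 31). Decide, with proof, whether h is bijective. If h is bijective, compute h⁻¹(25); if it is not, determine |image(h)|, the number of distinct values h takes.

5

Since 31 is prime, the nonzero elements of ℤ_{31} form a cyclic group of order 30.
As gcd(29, 30) = 1, raising to the 29th power is a bijection on this group: if a^29 ≡ b^29 then (ab^{−1})^29 = 1, and the only element of order dividing gcd(29, 30) = 1 is 1, so a = b.
With h(0) = 0 this makes h injective on all of ℤ_{31}, hence bijective (finite equal-size domain and codomain). In particular h is bijective.
Since h is bijective, we find the preimage of 25. The inverse of x ↦ x^29 on (ℤ_{31})^× is x ↦ x^29, because 29·29 = 841 = 28·30 + 1 ≡ 1 (mod 30) and x^{30} = 1 for x ≠ 0 (Fermat). So h⁻¹(25) = 25^29 mod 31.
Repeated squaring mod 31: 25^1 ≡ 25, 25^2 ≡ 25² = 625 ≡ 5, 25^4 ≡ 5² = 25, 25^8 ≡ 25² = 625 ≡ 5, 25^16 ≡ 5² = 25. Since 29 = 16 + 8 + 4 + 1, 25^29 ≡ 25·5·25·25: 25·5 = 125 ≡ 1, then 1·25 = 25, then 25·25 = 625 ≡ 5. So 25^29 ≡ 5 (mod 31).
Hence h⁻¹(25) = 5.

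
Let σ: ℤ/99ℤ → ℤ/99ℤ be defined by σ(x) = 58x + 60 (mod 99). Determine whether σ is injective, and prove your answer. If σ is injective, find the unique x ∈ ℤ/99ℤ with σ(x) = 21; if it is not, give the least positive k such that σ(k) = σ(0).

By definition, injectivity means: for all s, t in the domain, σ(s) = σ(t) implies s = t.
If σ(s) = σ(t), then 58s ≡ 58t (mod 99). Because gcd(58, 99) = 1, we may cancel 58 to get s ≡ t (mod 99).
Therefore σ is injective.
We now compute 58⁻¹ mod 99 explicitly. Euclid's algorithm: 99 = 1·58 + 41, 58 = 1·41 + 17, 41 = 2·17 + 7, 17 = 2·7 + 3, 7 = 2·3 + 1; back-substituting gives 1 = 70·58 − 41·99, so 58⁻¹ ≡ 70 (mod 99).
Since σ is injective, we find σ⁻¹(21): we need 58x ≡ 21 − 60 ≡ 60 (mod 99). Using 58⁻¹ = 70: x ≡ 70·60 = 4200 = 42·99 + 42, so x = 42.
Check: σ(42) = 58·42 + 60 = 2496 = 25·99 + 21 ≡ 21 (mod 99).

42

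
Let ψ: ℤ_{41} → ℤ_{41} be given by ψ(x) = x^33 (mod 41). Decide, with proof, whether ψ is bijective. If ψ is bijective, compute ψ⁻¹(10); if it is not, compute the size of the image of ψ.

Since 41 is prime, the nonzero elements of ℤ_{41} form a cyclic group of order 40.
As gcd(33, 40) = 1, raising to the 33rd power is a bijection on this group: if u^33 ≡ v^33 then (uv^{−1})^33 = 1, and the only element of order dividing gcd(33, 40) = 1 is 1, so u = v.
With ψ(0) = 0 this makes ψ injective on all of ℤ_{41}, hence bijective (finite equal-size domain and codomain). In particular ψ is bijective.
Since ψ is bijective, we find the preimage of 10. The inverse of x ↦ x^33 on (ℤ_{41})^× is x ↦ x^17, because 33·17 = 561 = 14·40 + 1 ≡ 1 (mod 40) and x^{40} = 1 for x ≠ 0 (Fermat). So ψ⁻¹(10) = 10^17 mod 41.
Repeated squaring mod 41: 10^1 ≡ 10, 10^2 ≡ 10² = 100 ≡ 18, 10^4 ≡ 18² = 324 ≡ 37, 10^8 ≡ 37² = 1369 ≡ 16, 10^16 ≡ 16² = 256 ≡ 10. Since 17 = 16 + 1, 10^17 ≡ 10·10: 10·10 = 100 ≡ 18. So 10^17 ≡ 18 (mod 41).
Hence ψ⁻¹(10) = 18.

18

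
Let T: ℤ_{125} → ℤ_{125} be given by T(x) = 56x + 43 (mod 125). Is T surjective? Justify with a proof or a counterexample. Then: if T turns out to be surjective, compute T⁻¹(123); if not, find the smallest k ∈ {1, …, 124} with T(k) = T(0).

55

Since gcd(56, 125) = 1, 56 is invertible modulo 125. Euclid's algorithm: 125 = 2·56 + 13, 56 = 4·13 + 4, 13 = 3·4 + 1; back-substituting gives 1 = 96·56 − 43·125, so 56⁻¹ ≡ 96 (mod 125).
Then y ↦ 96(y − 43) is a two-sided inverse to T, so every y ∈ ℤ_{125} has a preimage.
So T is surjective.
Since T is surjective, we find T⁻¹(123): we need 56x ≡ 123 − 43 ≡ 80 (mod 125). Using 56⁻¹ = 96: x ≡ 96·80 = 7680 = 61·125 + 55, so x = 55.
Check: T(55) = 56·55 + 43 = 3123 = 24·125 + 123 ≡ 123 (mod 125).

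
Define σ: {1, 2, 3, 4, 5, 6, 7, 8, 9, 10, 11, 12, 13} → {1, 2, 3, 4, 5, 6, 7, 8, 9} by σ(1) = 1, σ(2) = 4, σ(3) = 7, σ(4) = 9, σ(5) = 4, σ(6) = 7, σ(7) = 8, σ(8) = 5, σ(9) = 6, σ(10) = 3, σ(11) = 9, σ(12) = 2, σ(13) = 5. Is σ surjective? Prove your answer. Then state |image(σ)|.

9

Every element of the codomain has a preimage: 1 = σ(1), 2 = σ(12), 3 = σ(10), 4 = σ(2), 5 = σ(8), 6 = σ(9), 7 = σ(3), 8 = σ(7), 9 = σ(4).
Hence σ is surjective.
The image of σ is {1, 2, 3, 4, 5, 6, 7, 8, 9}, which has 9 elements.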